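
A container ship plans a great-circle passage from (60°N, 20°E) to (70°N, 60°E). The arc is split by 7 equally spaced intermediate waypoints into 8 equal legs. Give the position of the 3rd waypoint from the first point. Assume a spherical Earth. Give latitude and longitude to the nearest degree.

From cos δ = sin φ₁ sin φ₂ + cos φ₁ cos φ₂ cos Δλ, the central angle is δ ≈ 0.334 rad (19.1°).
Interpolate at f = 3/8 with slerp weights a = sin((1−f)δ)/sin δ ≈ 0.632, b = sin(fδ)/sin δ ≈ 0.381.
p = a·p₁ + b·p₂ ≈ (0.362, 0.221, 0.906); φ = arcsin(p_z) ≈ 64.90°, λ = atan2(p_y, p_x) ≈ 31.39°.

≈ (65°N, 31°E)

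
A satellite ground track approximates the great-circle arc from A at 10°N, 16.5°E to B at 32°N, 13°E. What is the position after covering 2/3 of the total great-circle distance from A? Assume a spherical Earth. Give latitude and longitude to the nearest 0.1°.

≈ 24.7°N, 14.3°E

The haversine formula gives a central angle δ ≈ 0.388 rad (22.2°) between the endpoints.
Interpolate at f = 2/3 with slerp weights a = sin((1−f)δ)/sin δ ≈ 0.341, b = sin(fδ)/sin δ ≈ 0.676.
p = a·p₁ + b·p₂ ≈ (0.881, 0.224, 0.417); φ = arcsin(p_z) ≈ 24.68°, λ = atan2(p_y, p_x) ≈ 14.29°.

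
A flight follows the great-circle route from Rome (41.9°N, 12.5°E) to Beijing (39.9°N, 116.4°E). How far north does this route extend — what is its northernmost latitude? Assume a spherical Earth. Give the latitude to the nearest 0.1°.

The great circle lies in the plane with unit normal n̂ = (p₁ × p₂)/|p₁ × p₂|.
Here n̂_z ≈ +0.579; the vertex latitude is φ_max = arccos|n̂_z| ≈ 54.6°.
Check via Clairaut: cos φ_max = |cos φ₁| · sin C = cos(41.9°)·sin(51.1°) ≈ 0.579, again giving ≈ 54.6°.

≈ 54.6°N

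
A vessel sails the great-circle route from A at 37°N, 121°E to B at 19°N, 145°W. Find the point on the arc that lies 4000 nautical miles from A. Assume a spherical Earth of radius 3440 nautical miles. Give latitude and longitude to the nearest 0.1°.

From cos δ = sin φ₁ sin φ₂ + cos φ₁ cos φ₂ cos Δλ, the central angle is δ ≈ 1.427 rad (81.8°). The total great-circle distance is δ·R ≈ 1.427 × 3440 ≈ 4909 nmi, so the target fraction is f = 4000/4909 ≈ 0.815.
Interpolate at f ≈ 0.815 with slerp weights a = sin((1−f)δ)/sin δ ≈ 0.264, b = sin(fδ)/sin δ ≈ 0.927.
p = a·p₁ + b·p₂ ≈ (-0.827, -0.322, 0.461); φ = arcsin(p_z) ≈ 27.44°, λ = atan2(p_y, p_x) ≈ -158.70°.

≈ 27.4°N, 158.7°W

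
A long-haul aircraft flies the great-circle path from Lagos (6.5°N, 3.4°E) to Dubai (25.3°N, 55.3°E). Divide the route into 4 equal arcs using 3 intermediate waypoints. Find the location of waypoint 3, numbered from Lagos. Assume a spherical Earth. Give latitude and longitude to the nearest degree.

≈ 22°N, 41°E

The haversine formula gives a central angle δ ≈ 0.924 rad (52.9°) between the endpoints.
Interpolate at f = 3/4 with slerp weights a = sin((1−f)δ)/sin δ ≈ 0.287, b = sin(fδ)/sin δ ≈ 0.801.
p = a·p₁ + b·p₂ ≈ (0.697, 0.612, 0.375); φ = arcsin(p_z) ≈ 22.00°, λ = atan2(p_y, p_x) ≈ 41.30°.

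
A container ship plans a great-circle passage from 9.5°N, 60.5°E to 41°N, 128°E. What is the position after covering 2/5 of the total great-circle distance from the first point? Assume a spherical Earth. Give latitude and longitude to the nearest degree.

The haversine formula gives a central angle δ ≈ 1.167 rad (66.9°) between the endpoints.
Interpolate at f = 2/5 with slerp weights a = sin((1−f)δ)/sin δ ≈ 0.701, b = sin(fδ)/sin δ ≈ 0.489.
p = a·p₁ + b·p₂ ≈ (0.113, 0.892, 0.437); φ = arcsin(p_z) ≈ 25.89°, λ = atan2(p_y, p_x) ≈ 82.79°.

≈ 26°N, 83°E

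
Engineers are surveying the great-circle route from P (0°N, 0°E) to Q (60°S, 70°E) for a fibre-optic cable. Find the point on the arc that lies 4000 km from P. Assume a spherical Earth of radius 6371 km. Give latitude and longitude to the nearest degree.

≈ (31°S, 19°E)

Convert each endpoint to a unit vector on the sphere (x = cos φ cos λ, y = cos φ sin λ, z = sin φ).
The central angle between the endpoints is δ = arccos(p₁·p₂) ≈ 1.399 rad (80.2°). The total great-circle distance is δ·R ≈ 1.399 × 6371 ≈ 8913 km, so the target fraction is f = 4000/8913 ≈ 0.449.
Interpolate at f ≈ 0.449 with slerp weights a = sin((1−f)δ)/sin δ ≈ 0.707, b = sin(fδ)/sin δ ≈ 0.596.
p = a·p₁ + b·p₂ ≈ (0.809, 0.280, -0.516); φ = arcsin(p_z) ≈ -31.09°, λ = atan2(p_y, p_x) ≈ 19.09°.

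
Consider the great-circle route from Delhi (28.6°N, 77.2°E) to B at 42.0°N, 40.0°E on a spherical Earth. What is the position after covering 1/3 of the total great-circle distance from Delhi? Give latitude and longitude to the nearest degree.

Convert each endpoint to a unit vector on the sphere (x = cos φ cos λ, y = cos φ sin λ, z = sin φ).
The central angle between the endpoints is δ = arccos(p₁·p₂) ≈ 0.573 rad (32.9°).
Interpolate at f = 1/3 with slerp weights a = sin((1−f)δ)/sin δ ≈ 0.688, b = sin(fδ)/sin δ ≈ 0.350.
p = a·p₁ + b·p₂ ≈ (0.333, 0.756, 0.563); φ = arcsin(p_z) ≈ 34.30°, λ = atan2(p_y, p_x) ≈ 66.22°.

≈ 34°N, 66°E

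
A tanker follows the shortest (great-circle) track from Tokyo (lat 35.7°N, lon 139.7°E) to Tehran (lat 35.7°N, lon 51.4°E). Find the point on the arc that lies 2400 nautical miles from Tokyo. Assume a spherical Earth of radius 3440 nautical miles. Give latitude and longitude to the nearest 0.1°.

Convert each endpoint to a unit vector on the sphere (x = cos φ cos λ, y = cos φ sin λ, z = sin φ).
The central angle between the endpoints is δ = arccos(p₁·p₂) ≈ 1.202 rad (68.9°). The total great-circle distance is δ·R ≈ 1.202 × 3440 ≈ 4136 nmi, so the target fraction is f = 2400/4136 ≈ 0.580.
Interpolate at f ≈ 0.580 with slerp weights a = sin((1−f)δ)/sin δ ≈ 0.518, b = sin(fδ)/sin δ ≈ 0.689.
p = a·p₁ + b·p₂ ≈ (0.028, 0.709, 0.704); φ = arcsin(p_z) ≈ 44.78°, λ = atan2(p_y, p_x) ≈ 87.75°.

≈ lat 44.8°N, lon 87.8°E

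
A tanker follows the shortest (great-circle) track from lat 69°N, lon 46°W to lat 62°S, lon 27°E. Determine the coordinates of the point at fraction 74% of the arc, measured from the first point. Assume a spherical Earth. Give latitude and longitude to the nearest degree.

≈ lat 28°S, lon 5°E

The haversine formula gives a central angle δ ≈ 2.458 rad (140.8°) between the endpoints.
Interpolate at f = 0.74 with slerp weights a = sin((1−f)δ)/sin δ ≈ 0.944, b = sin(fδ)/sin δ ≈ 1.534.
p = a·p₁ + b·p₂ ≈ (0.877, 0.084, -0.474); φ = arcsin(p_z) ≈ -28.26°, λ = atan2(p_y, p_x) ≈ 5.45°.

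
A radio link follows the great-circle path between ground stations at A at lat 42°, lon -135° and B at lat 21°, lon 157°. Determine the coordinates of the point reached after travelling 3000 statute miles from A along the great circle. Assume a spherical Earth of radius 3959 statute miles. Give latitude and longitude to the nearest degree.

From cos δ = sin φ₁ sin φ₂ + cos φ₁ cos φ₂ cos Δλ, the central angle is δ ≈ 1.048 rad (60.0°). The total great-circle distance is δ·R ≈ 1.048 × 3959 ≈ 4147 mi, so the target fraction is f = 3000/4147 ≈ 0.723.
Interpolate at f ≈ 0.723 with slerp weights a = sin((1−f)δ)/sin δ ≈ 0.330, b = sin(fδ)/sin δ ≈ 0.793.
p = a·p₁ + b·p₂ ≈ (-0.855, 0.116, 0.505); φ = arcsin(p_z) ≈ 30.34°, λ = atan2(p_y, p_x) ≈ 172.27°.

≈ lat 30°, lon 172°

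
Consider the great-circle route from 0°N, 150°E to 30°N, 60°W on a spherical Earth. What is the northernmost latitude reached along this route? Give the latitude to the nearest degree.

The great circle lies in the plane with unit normal n̂ = (p₁ × p₂)/|p₁ × p₂|.
Here n̂_z ≈ +0.655; the vertex latitude is φ_max = arccos|n̂_z| ≈ 49.1°.

≈ 49°N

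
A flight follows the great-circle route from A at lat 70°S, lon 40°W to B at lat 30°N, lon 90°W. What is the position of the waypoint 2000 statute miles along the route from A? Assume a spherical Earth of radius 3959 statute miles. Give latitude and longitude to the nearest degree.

≈ lat 45°S, lon 68°W

Convert each endpoint to a unit vector on the sphere (x = cos φ cos λ, y = cos φ sin λ, z = sin φ).
The central angle between the endpoints is δ = arccos(p₁·p₂) ≈ 1.854 rad (106.2°). The total great-circle distance is δ·R ≈ 1.854 × 3959 ≈ 7340 mi, so the target fraction is f = 2000/7340 ≈ 0.272.
Interpolate at f ≈ 0.272 with slerp weights a = sin((1−f)δ)/sin δ ≈ 1.016, b = sin(fδ)/sin δ ≈ 0.504.
p = a·p₁ + b·p₂ ≈ (0.266, -0.660, -0.703); φ = arcsin(p_z) ≈ -44.64°, λ = atan2(p_y, p_x) ≈ -68.03°.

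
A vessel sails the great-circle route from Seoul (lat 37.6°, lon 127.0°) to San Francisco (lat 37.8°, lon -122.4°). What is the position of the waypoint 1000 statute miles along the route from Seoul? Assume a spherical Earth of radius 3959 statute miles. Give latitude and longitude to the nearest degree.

Write both endpoints as unit vectors p₁, p₂ with components (cos φ cos λ, cos φ sin λ, sin φ).
The central angle between the endpoints is δ = arccos(p₁·p₂) ≈ 1.416 rad (81.2°). The total great-circle distance is δ·R ≈ 1.416 × 3959 ≈ 5608 mi, so the target fraction is f = 1000/5608 ≈ 0.178.
Interpolate at f ≈ 0.178 with slerp weights a = sin((1−f)δ)/sin δ ≈ 0.929, b = sin(fδ)/sin δ ≈ 0.253.
p = a·p₁ + b·p₂ ≈ (-0.550, 0.419, 0.722); φ = arcsin(p_z) ≈ 46.23°, λ = atan2(p_y, p_x) ≈ 142.69°.

≈ lat 46°, lon 143°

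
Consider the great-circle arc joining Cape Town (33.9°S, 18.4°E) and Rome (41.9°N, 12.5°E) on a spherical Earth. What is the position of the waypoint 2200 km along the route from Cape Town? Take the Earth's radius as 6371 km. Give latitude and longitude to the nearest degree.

Convert each endpoint to a unit vector on the sphere (x = cos φ cos λ, y = cos φ sin λ, z = sin φ).
The central angle between the endpoints is δ = arccos(p₁·p₂) ≈ 1.326 rad (76.0°). The total great-circle distance is δ·R ≈ 1.326 × 6371 ≈ 8450 km, so the target fraction is f = 2200/8450 ≈ 0.260.
Interpolate at f ≈ 0.260 with slerp weights a = sin((1−f)δ)/sin δ ≈ 0.857, b = sin(fδ)/sin δ ≈ 0.349.
p = a·p₁ + b·p₂ ≈ (0.928, 0.281, -0.245); φ = arcsin(p_z) ≈ -14.17°, λ = atan2(p_y, p_x) ≈ 16.82°.

≈ 14°S, 17°E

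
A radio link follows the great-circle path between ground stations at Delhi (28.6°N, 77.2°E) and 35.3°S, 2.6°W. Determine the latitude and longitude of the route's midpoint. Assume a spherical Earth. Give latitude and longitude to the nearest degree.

Write both endpoints as unit vectors p₁, p₂ with components (cos φ cos λ, cos φ sin λ, sin φ).
The central angle between the endpoints is δ = arccos(p₁·p₂) ≈ 1.721 rad (98.6°).
Interpolate at f = 1/2 with slerp weights a = sin((1−f)δ)/sin δ ≈ 0.767, b = sin(fδ)/sin δ ≈ 0.767.
p = a·p₁ + b·p₂ ≈ (0.774, 0.628, -0.076); φ = arcsin(p_z) ≈ -4.36°, λ = atan2(p_y, p_x) ≈ 39.05°.

≈ 4°S, 39°E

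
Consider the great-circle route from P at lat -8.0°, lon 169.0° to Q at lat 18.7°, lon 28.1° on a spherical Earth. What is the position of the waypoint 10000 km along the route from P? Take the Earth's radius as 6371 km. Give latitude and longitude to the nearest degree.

Write both endpoints as unit vectors p₁, p₂ with components (cos φ cos λ, cos φ sin λ, sin φ).
The central angle between the endpoints is δ = arccos(p₁·p₂) ≈ 2.454 rad (140.6°). The total great-circle distance is δ·R ≈ 2.454 × 6371 ≈ 15632 km, so the target fraction is f = 10000/15632 ≈ 0.640.
Interpolate at f ≈ 0.640 with slerp weights a = sin((1−f)δ)/sin δ ≈ 1.218, b = sin(fδ)/sin δ ≈ 1.575.
p = a·p₁ + b·p₂ ≈ (0.132, 0.933, 0.335); φ = arcsin(p_z) ≈ 19.60°, λ = atan2(p_y, p_x) ≈ 81.94°.

≈ lat 20°, lon 82°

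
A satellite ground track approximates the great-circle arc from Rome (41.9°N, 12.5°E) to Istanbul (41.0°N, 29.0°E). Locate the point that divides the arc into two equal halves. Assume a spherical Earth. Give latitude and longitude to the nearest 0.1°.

≈ 41.7°N, 20.8°E

Convert each endpoint to a unit vector on the sphere (x = cos φ cos λ, y = cos φ sin λ, z = sin φ).
The central angle between the endpoints is δ = arccos(p₁·p₂) ≈ 0.216 rad (12.4°).
Interpolate at f = 1/2 with slerp weights a = sin((1−f)δ)/sin δ ≈ 0.503, b = sin(fδ)/sin δ ≈ 0.503.
p = a·p₁ + b·p₂ ≈ (0.697, 0.265, 0.666); φ = arcsin(p_z) ≈ 41.75°, λ = atan2(p_y, p_x) ≈ 20.81°.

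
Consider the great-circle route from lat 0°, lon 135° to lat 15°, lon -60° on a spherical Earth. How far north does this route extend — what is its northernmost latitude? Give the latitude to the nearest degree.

The great circle lies in the plane with unit normal n̂ = (p₁ × p₂)/|p₁ × p₂|.
Here n̂_z ≈ +0.695; the vertex latitude is φ_max = arccos|n̂_z| ≈ 46.0°.
Check via Clairaut: cos φ_max = |cos φ₁| · sin C = cos(0.0°)·sin(44.0°) ≈ 0.695, again giving ≈ 46.0°.

≈ 46°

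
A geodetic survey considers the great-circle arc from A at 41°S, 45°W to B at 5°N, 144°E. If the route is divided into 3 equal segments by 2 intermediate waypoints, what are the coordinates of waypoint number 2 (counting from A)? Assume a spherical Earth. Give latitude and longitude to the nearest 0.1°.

≈ 41.6°S, 155.2°E

Write both endpoints as unit vectors p₁, p₂ with components (cos φ cos λ, cos φ sin λ, sin φ).
The central angle between the endpoints is δ = arccos(p₁·p₂) ≈ 2.498 rad (143.1°).
Interpolate at f = 2/3 with slerp weights a = sin((1−f)δ)/sin δ ≈ 1.232, b = sin(fδ)/sin δ ≈ 1.658.
p = a·p₁ + b·p₂ ≈ (-0.679, 0.314, -0.664); φ = arcsin(p_z) ≈ -41.59°, λ = atan2(p_y, p_x) ≈ 155.22°.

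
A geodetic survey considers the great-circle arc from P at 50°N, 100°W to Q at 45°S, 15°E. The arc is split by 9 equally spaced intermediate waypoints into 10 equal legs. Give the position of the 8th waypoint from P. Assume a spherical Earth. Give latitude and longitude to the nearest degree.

Write both endpoints as unit vectors p₁, p₂ with components (cos φ cos λ, cos φ sin λ, sin φ).
The central angle between the endpoints is δ = arccos(p₁·p₂) ≈ 2.395 rad (137.2°).
Interpolate at f = 8/10 with slerp weights a = sin((1−f)δ)/sin δ ≈ 0.678, b = sin(fδ)/sin δ ≈ 1.385.
p = a·p₁ + b·p₂ ≈ (0.870, -0.176, -0.460); φ = arcsin(p_z) ≈ -27.38°, λ = atan2(p_y, p_x) ≈ -11.42°.

≈ 27°S, 11°W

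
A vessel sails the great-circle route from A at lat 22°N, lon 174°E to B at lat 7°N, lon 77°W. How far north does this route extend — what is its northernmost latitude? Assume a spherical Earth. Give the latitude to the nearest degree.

The great circle lies in the plane with unit normal n̂ = (p₁ × p₂)/|p₁ × p₂|.
Here n̂_z ≈ +0.900; the vertex latitude is φ_max = arccos|n̂_z| ≈ 25.9°.

≈ 26°N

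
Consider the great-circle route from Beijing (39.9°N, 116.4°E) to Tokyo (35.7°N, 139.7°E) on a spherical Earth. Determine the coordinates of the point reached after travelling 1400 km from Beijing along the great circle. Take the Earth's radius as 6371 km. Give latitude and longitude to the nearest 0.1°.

≈ 37.6°N, 132.3°E

Write both endpoints as unit vectors p₁, p₂ with components (cos φ cos λ, cos φ sin λ, sin φ).
The central angle between the endpoints is δ = arccos(p₁·p₂) ≈ 0.329 rad (18.8°). The total great-circle distance is δ·R ≈ 0.329 × 6371 ≈ 2093 km, so the target fraction is f = 1400/2093 ≈ 0.669.
Interpolate at f ≈ 0.669 with slerp weights a = sin((1−f)δ)/sin δ ≈ 0.337, b = sin(fδ)/sin δ ≈ 0.676.
p = a·p₁ + b·p₂ ≈ (-0.533, 0.586, 0.610); φ = arcsin(p_z) ≈ 37.60°, λ = atan2(p_y, p_x) ≈ 132.29°.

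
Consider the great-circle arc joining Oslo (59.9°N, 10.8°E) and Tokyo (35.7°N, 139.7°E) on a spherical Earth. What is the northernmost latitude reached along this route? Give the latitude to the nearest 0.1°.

≈ 70.9°N

The great circle lies in the plane with unit normal n̂ = (p₁ × p₂)/|p₁ × p₂|.
Here n̂_z ≈ +0.327; the vertex latitude is φ_max = arccos|n̂_z| ≈ 70.9°.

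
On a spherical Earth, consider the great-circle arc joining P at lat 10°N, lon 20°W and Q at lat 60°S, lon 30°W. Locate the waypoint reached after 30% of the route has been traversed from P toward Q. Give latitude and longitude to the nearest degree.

Convert each endpoint to a unit vector on the sphere (x = cos φ cos λ, y = cos φ sin λ, z = sin φ).
The central angle between the endpoints is δ = arccos(p₁·p₂) ≈ 1.230 rad (70.5°).
Interpolate at f = 0.30 with slerp weights a = sin((1−f)δ)/sin δ ≈ 0.805, b = sin(fδ)/sin δ ≈ 0.383.
p = a·p₁ + b·p₂ ≈ (0.910, -0.367, -0.192); φ = arcsin(p_z) ≈ -11.05°, λ = atan2(p_y, p_x) ≈ -21.94°.

≈ lat 11°S, lon 22°W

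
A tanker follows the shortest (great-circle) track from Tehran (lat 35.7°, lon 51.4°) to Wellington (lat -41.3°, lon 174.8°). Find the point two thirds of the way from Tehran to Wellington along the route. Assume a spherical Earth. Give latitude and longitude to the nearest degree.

≈ lat -21°, lon 127°

From cos δ = sin φ₁ sin φ₂ + cos φ₁ cos φ₂ cos Δλ, the central angle is δ ≈ 2.376 rad (136.1°).
Interpolate at f = 2/3 with slerp weights a = sin((1−f)δ)/sin δ ≈ 1.027, b = sin(fδ)/sin δ ≈ 1.443.
p = a·p₁ + b·p₂ ≈ (-0.559, 0.750, -0.353); φ = arcsin(p_z) ≈ -20.67°, λ = atan2(p_y, p_x) ≈ 126.70°.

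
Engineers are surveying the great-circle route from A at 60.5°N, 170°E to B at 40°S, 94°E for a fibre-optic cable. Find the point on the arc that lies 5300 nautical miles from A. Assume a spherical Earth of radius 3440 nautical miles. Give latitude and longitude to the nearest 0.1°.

Write both endpoints as unit vectors p₁, p₂ with components (cos φ cos λ, cos φ sin λ, sin φ).
The central angle between the endpoints is δ = arccos(p₁·p₂) ≈ 2.058 rad (117.9°). The total great-circle distance is δ·R ≈ 2.058 × 3440 ≈ 7080 nmi, so the target fraction is f = 5300/7080 ≈ 0.749.
Interpolate at f ≈ 0.749 with slerp weights a = sin((1−f)δ)/sin δ ≈ 0.560, b = sin(fδ)/sin δ ≈ 1.131.
p = a·p₁ + b·p₂ ≈ (-0.332, 0.912, -0.240); φ = arcsin(p_z) ≈ -13.88°, λ = atan2(p_y, p_x) ≈ 109.99°.

≈ 13.9°S, 110.0°E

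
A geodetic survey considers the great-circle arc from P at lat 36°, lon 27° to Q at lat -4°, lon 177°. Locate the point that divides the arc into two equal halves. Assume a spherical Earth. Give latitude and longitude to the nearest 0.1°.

≈ lat 45.9°, lon 123.3°

The haversine formula gives a central angle δ ≈ 2.404 rad (137.7°) between the endpoints.
Interpolate at f = 1/2 with slerp weights a = sin((1−f)δ)/sin δ ≈ 1.387, b = sin(fδ)/sin δ ≈ 1.387.
p = a·p₁ + b·p₂ ≈ (-0.382, 0.582, 0.718); φ = arcsin(p_z) ≈ 45.91°, λ = atan2(p_y, p_x) ≈ 123.28°.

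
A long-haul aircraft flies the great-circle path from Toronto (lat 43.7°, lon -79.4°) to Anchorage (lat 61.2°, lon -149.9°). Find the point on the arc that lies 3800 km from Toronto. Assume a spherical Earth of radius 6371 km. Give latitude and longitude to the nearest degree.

≈ lat 61°, lon -130°

Write both endpoints as unit vectors p₁, p₂ with components (cos φ cos λ, cos φ sin λ, sin φ).
The central angle between the endpoints is δ = arccos(p₁·p₂) ≈ 0.765 rad (43.8°). The total great-circle distance is δ·R ≈ 0.765 × 6371 ≈ 4871 km, so the target fraction is f = 3800/4871 ≈ 0.780.
Interpolate at f ≈ 0.780 with slerp weights a = sin((1−f)δ)/sin δ ≈ 0.242, b = sin(fδ)/sin δ ≈ 0.811.
p = a·p₁ + b·p₂ ≈ (-0.306, -0.368, 0.878); φ = arcsin(p_z) ≈ 61.41°, λ = atan2(p_y, p_x) ≈ -129.76°.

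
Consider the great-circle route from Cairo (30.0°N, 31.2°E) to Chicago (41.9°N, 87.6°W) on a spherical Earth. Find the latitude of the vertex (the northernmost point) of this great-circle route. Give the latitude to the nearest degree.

The great circle lies in the plane with unit normal n̂ = (p₁ × p₂)/|p₁ × p₂|.
Here n̂_z ≈ -0.565; the vertex latitude is φ_max = arccos|n̂_z| ≈ 55.6°.
Check via Clairaut: cos φ_max = |cos φ₁| · sin C = cos(30.0°)·sin(40.7°) ≈ 0.565, again giving ≈ 55.6°.

≈ 56°N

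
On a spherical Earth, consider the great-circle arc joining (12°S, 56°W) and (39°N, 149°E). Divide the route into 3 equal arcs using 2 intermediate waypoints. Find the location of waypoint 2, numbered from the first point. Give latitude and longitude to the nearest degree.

The haversine formula gives a central angle δ ≈ 2.532 rad (145.1°) between the endpoints.
Interpolate at f = 2/3 with slerp weights a = sin((1−f)δ)/sin δ ≈ 1.305, b = sin(fδ)/sin δ ≈ 1.734.
p = a·p₁ + b·p₂ ≈ (-0.442, -0.364, 0.820); φ = arcsin(p_z) ≈ 55.09°, λ = atan2(p_y, p_x) ≈ -140.50°.

≈ (55°N, 140°W)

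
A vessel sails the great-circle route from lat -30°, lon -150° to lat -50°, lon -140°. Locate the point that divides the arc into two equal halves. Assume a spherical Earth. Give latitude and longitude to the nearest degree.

Convert each endpoint to a unit vector on the sphere (x = cos φ cos λ, y = cos φ sin λ, z = sin φ).
The central angle between the endpoints is δ = arccos(p₁·p₂) ≈ 0.373 rad (21.4°).
Interpolate at f = 1/2 with slerp weights a = sin((1−f)δ)/sin δ ≈ 0.509, b = sin(fδ)/sin δ ≈ 0.509.
p = a·p₁ + b·p₂ ≈ (-0.632, -0.431, -0.644); φ = arcsin(p_z) ≈ -40.11°, λ = atan2(p_y, p_x) ≈ -145.74°.

≈ lat -40°, lon -146°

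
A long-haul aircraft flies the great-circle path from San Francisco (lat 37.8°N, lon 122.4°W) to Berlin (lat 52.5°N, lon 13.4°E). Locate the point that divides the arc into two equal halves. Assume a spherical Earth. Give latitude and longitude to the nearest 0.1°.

From cos δ = sin φ₁ sin φ₂ + cos φ₁ cos φ₂ cos Δλ, the central angle is δ ≈ 1.429 rad (81.9°).
Interpolate at f = 1/2 with slerp weights a = sin((1−f)δ)/sin δ ≈ 0.662, b = sin(fδ)/sin δ ≈ 0.662.
p = a·p₁ + b·p₂ ≈ (0.112, -0.348, 0.931); φ = arcsin(p_z) ≈ 68.55°, λ = atan2(p_y, p_x) ≈ -72.21°.

≈ lat 68.6°N, lon 72.2°W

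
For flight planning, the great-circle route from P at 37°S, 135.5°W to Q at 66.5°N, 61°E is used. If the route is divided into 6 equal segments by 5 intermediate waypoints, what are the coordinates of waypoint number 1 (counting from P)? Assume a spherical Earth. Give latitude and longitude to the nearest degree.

Convert each endpoint to a unit vector on the sphere (x = cos φ cos λ, y = cos φ sin λ, z = sin φ).
The central angle between the endpoints is δ = arccos(p₁·p₂) ≈ 2.601 rad (149.0°).
Interpolate at f = 1/6 with slerp weights a = sin((1−f)δ)/sin δ ≈ 1.607, b = sin(fδ)/sin δ ≈ 0.816.
p = a·p₁ + b·p₂ ≈ (-0.758, -0.615, -0.219); φ = arcsin(p_z) ≈ -12.65°, λ = atan2(p_y, p_x) ≈ -140.93°.

≈ 13°S, 141°W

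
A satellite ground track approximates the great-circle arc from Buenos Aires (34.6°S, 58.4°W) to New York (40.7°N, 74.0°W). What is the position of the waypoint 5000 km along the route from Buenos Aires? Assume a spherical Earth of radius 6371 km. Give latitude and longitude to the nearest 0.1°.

≈ 9.6°N, 67.0°W

From cos δ = sin φ₁ sin φ₂ + cos φ₁ cos φ₂ cos Δλ, the central angle is δ ≈ 1.338 rad (76.7°). The total great-circle distance is δ·R ≈ 1.338 × 6371 ≈ 8524 km, so the target fraction is f = 5000/8524 ≈ 0.587.
Interpolate at f ≈ 0.587 with slerp weights a = sin((1−f)δ)/sin δ ≈ 0.540, b = sin(fδ)/sin δ ≈ 0.726.
p = a·p₁ + b·p₂ ≈ (0.385, -0.908, 0.167); φ = arcsin(p_z) ≈ 9.61°, λ = atan2(p_y, p_x) ≈ -67.04°.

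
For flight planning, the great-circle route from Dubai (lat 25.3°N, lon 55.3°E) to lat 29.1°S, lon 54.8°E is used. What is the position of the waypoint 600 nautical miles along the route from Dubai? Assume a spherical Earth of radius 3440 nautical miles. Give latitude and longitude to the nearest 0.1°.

Write both endpoints as unit vectors p₁, p₂ with components (cos φ cos λ, cos φ sin λ, sin φ).
The central angle between the endpoints is δ = arccos(p₁·p₂) ≈ 0.949 rad (54.4°). The total great-circle distance is δ·R ≈ 0.949 × 3440 ≈ 3266 nmi, so the target fraction is f = 600/3266 ≈ 0.184.
Interpolate at f ≈ 0.184 with slerp weights a = sin((1−f)δ)/sin δ ≈ 0.861, b = sin(fδ)/sin δ ≈ 0.213.
p = a·p₁ + b·p₂ ≈ (0.550, 0.792, 0.264); φ = arcsin(p_z) ≈ 15.31°, λ = atan2(p_y, p_x) ≈ 55.20°.

≈ lat 15.3°N, lon 55.2°E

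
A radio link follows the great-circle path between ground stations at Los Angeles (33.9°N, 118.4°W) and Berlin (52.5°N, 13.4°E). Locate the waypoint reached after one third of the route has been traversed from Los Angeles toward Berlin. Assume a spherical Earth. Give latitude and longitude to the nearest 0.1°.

≈ 57.0°N, 95.2°W

Convert each endpoint to a unit vector on the sphere (x = cos φ cos λ, y = cos φ sin λ, z = sin φ).
The central angle between the endpoints is δ = arccos(p₁·p₂) ≈ 1.465 rad (83.9°).
Interpolate at f = 1/3 with slerp weights a = sin((1−f)δ)/sin δ ≈ 0.833, b = sin(fδ)/sin δ ≈ 0.472.
p = a·p₁ + b·p₂ ≈ (-0.050, -0.542, 0.839); φ = arcsin(p_z) ≈ 57.04°, λ = atan2(p_y, p_x) ≈ -95.23°.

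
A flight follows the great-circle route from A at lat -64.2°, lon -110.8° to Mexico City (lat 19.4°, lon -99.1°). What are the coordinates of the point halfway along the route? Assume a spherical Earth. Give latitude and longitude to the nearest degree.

≈ lat -22°, lon -103°

Write both endpoints as unit vectors p₁, p₂ with components (cos φ cos λ, cos φ sin λ, sin φ).
The central angle between the endpoints is δ = arccos(p₁·p₂) ≈ 1.468 rad (84.1°).
Interpolate at f = 1/2 with slerp weights a = sin((1−f)δ)/sin δ ≈ 0.673, b = sin(fδ)/sin δ ≈ 0.673.
p = a·p₁ + b·p₂ ≈ (-0.205, -0.901, -0.383); φ = arcsin(p_z) ≈ -22.49°, λ = atan2(p_y, p_x) ≈ -102.79°.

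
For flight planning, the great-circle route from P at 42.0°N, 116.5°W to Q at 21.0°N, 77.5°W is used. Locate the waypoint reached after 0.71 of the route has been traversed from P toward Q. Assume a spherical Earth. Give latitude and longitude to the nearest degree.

From cos δ = sin φ₁ sin φ₂ + cos φ₁ cos φ₂ cos Δλ, the central angle is δ ≈ 0.678 rad (38.8°).
Interpolate at f = 0.71 with slerp weights a = sin((1−f)δ)/sin δ ≈ 0.311, b = sin(fδ)/sin δ ≈ 0.738.
p = a·p₁ + b·p₂ ≈ (0.046, -0.880, 0.473); φ = arcsin(p_z) ≈ 28.22°, λ = atan2(p_y, p_x) ≈ -87.02°.

≈ 28°N, 87°W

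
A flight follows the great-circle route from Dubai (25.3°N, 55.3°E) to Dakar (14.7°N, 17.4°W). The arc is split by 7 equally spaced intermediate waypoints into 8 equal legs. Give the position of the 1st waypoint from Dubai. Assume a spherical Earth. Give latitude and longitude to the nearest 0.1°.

Convert each endpoint to a unit vector on the sphere (x = cos φ cos λ, y = cos φ sin λ, z = sin φ).
The central angle between the endpoints is δ = arccos(p₁·p₂) ≈ 1.193 rad (68.4°).
Interpolate at f = 1/8 with slerp weights a = sin((1−f)δ)/sin δ ≈ 0.930, b = sin(fδ)/sin δ ≈ 0.160.
p = a·p₁ + b·p₂ ≈ (0.626, 0.645, 0.438); φ = arcsin(p_z) ≈ 25.98°, λ = atan2(p_y, p_x) ≈ 45.85°.

≈ 26.0°N, 45.8°E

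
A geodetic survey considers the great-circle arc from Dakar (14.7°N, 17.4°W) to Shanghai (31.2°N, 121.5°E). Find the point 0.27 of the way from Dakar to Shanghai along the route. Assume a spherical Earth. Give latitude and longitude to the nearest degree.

Convert each endpoint to a unit vector on the sphere (x = cos φ cos λ, y = cos φ sin λ, z = sin φ).
The central angle between the endpoints is δ = arccos(p₁·p₂) ≈ 2.085 rad (119.5°).
Interpolate at f = 0.27 with slerp weights a = sin((1−f)δ)/sin δ ≈ 1.147, b = sin(fδ)/sin δ ≈ 0.613.
p = a·p₁ + b·p₂ ≈ (0.785, 0.115, 0.609); φ = arcsin(p_z) ≈ 37.50°, λ = atan2(p_y, p_x) ≈ 8.35°.

≈ 37°N, 8°E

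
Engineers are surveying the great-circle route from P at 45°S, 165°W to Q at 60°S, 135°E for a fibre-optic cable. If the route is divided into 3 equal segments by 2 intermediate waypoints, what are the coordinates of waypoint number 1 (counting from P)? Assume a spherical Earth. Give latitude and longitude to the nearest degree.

≈ 53°S, 180°E

From cos δ = sin φ₁ sin φ₂ + cos φ₁ cos φ₂ cos Δλ, the central angle is δ ≈ 0.661 rad (37.9°).
Interpolate at f = 1/3 with slerp weights a = sin((1−f)δ)/sin δ ≈ 0.695, b = sin(fδ)/sin δ ≈ 0.356.
p = a·p₁ + b·p₂ ≈ (-0.600, -0.001, -0.800); φ = arcsin(p_z) ≈ -53.10°, λ = atan2(p_y, p_x) ≈ -179.88°.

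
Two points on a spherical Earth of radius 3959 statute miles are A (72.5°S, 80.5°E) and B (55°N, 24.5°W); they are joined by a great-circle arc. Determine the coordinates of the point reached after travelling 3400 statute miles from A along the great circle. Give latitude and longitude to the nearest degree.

From cos δ = sin φ₁ sin φ₂ + cos φ₁ cos φ₂ cos Δλ, the central angle is δ ≈ 2.543 rad (145.7°). The total great-circle distance is δ·R ≈ 2.543 × 3959 ≈ 10066 mi, so the target fraction is f = 3400/10066 ≈ 0.338.
Interpolate at f ≈ 0.338 with slerp weights a = sin((1−f)δ)/sin δ ≈ 1.762, b = sin(fδ)/sin δ ≈ 1.343.
p = a·p₁ + b·p₂ ≈ (0.788, 0.203, -0.581); φ = arcsin(p_z) ≈ -35.51°, λ = atan2(p_y, p_x) ≈ 14.46°.

≈ (36°S, 14°E)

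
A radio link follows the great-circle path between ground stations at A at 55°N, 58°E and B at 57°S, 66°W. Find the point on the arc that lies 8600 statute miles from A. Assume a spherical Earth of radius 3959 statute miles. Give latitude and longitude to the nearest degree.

≈ 43°S, 33°W

The haversine formula gives a central angle δ ≈ 2.609 rad (149.5°) between the endpoints. The total great-circle distance is δ·R ≈ 2.609 × 3959 ≈ 10331 mi, so the target fraction is f = 8600/10331 ≈ 0.832.
Interpolate at f ≈ 0.832 with slerp weights a = sin((1−f)δ)/sin δ ≈ 0.834, b = sin(fδ)/sin δ ≈ 1.625.
p = a·p₁ + b·p₂ ≈ (0.614, -0.403, -0.679); φ = arcsin(p_z) ≈ -42.79°, λ = atan2(p_y, p_x) ≈ -33.28°.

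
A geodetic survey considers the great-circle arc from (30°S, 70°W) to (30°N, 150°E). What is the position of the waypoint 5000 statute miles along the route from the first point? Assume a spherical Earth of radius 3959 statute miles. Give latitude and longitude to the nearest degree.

Convert each endpoint to a unit vector on the sphere (x = cos φ cos λ, y = cos φ sin λ, z = sin φ).
The central angle between the endpoints is δ = arccos(p₁·p₂) ≈ 2.540 rad (145.5°). The total great-circle distance is δ·R ≈ 2.540 × 3959 ≈ 10057 mi, so the target fraction is f = 5000/10057 ≈ 0.497.
Interpolate at f ≈ 0.497 with slerp weights a = sin((1−f)δ)/sin δ ≈ 1.692, b = sin(fδ)/sin δ ≈ 1.684.
p = a·p₁ + b·p₂ ≈ (-0.762, -0.647, -0.004); φ = arcsin(p_z) ≈ -0.21°, λ = atan2(p_y, p_x) ≈ -139.65°.

≈ (0°N, 140°W)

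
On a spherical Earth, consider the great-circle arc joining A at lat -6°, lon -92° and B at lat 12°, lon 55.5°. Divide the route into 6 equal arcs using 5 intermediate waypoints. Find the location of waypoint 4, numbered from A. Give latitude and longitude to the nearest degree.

From cos δ = sin φ₁ sin φ₂ + cos φ₁ cos φ₂ cos Δλ, the central angle is δ ≈ 2.572 rad (147.4°).
Interpolate at f = 4/6 with slerp weights a = sin((1−f)δ)/sin δ ≈ 1.402, b = sin(fδ)/sin δ ≈ 1.835.
p = a·p₁ + b·p₂ ≈ (0.968, 0.086, 0.235); φ = arcsin(p_z) ≈ 13.59°, λ = atan2(p_y, p_x) ≈ 5.06°.

≈ lat 14°, lon 5°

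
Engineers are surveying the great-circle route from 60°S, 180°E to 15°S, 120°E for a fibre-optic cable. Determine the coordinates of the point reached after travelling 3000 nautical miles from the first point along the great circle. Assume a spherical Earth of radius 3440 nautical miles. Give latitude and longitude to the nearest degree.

≈ 26°S, 127°E

Write both endpoints as unit vectors p₁, p₂ with components (cos φ cos λ, cos φ sin λ, sin φ).
The central angle between the endpoints is δ = arccos(p₁·p₂) ≈ 1.086 rad (62.2°). The total great-circle distance is δ·R ≈ 1.086 × 3440 ≈ 3737 nmi, so the target fraction is f = 3000/3737 ≈ 0.803.
Interpolate at f ≈ 0.803 with slerp weights a = sin((1−f)δ)/sin δ ≈ 0.240, b = sin(fδ)/sin δ ≈ 0.865.
p = a·p₁ + b·p₂ ≈ (-0.538, 0.724, -0.432); φ = arcsin(p_z) ≈ -25.60°, λ = atan2(p_y, p_x) ≈ 126.63°.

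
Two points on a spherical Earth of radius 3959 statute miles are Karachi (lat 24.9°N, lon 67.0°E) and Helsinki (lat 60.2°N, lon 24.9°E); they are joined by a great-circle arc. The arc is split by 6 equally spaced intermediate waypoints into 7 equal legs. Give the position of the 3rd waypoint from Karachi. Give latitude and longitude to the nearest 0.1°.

Convert each endpoint to a unit vector on the sphere (x = cos φ cos λ, y = cos φ sin λ, z = sin φ).
The central angle between the endpoints is δ = arccos(p₁·p₂) ≈ 0.796 rad (45.6°).
Interpolate at f = 3/7 with slerp weights a = sin((1−f)δ)/sin δ ≈ 0.615, b = sin(fδ)/sin δ ≈ 0.468.
p = a·p₁ + b·p₂ ≈ (0.429, 0.611, 0.665); φ = arcsin(p_z) ≈ 41.69°, λ = atan2(p_y, p_x) ≈ 54.94°.

≈ lat 41.7°N, lon 54.9°E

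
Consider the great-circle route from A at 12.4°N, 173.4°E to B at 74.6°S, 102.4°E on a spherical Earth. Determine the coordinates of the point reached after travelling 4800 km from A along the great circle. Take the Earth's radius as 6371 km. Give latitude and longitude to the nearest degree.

The haversine formula gives a central angle δ ≈ 1.694 rad (97.0°) between the endpoints. The total great-circle distance is δ·R ≈ 1.694 × 6371 ≈ 10791 km, so the target fraction is f = 4800/10791 ≈ 0.445.
Interpolate at f ≈ 0.445 with slerp weights a = sin((1−f)δ)/sin δ ≈ 0.814, b = sin(fδ)/sin δ ≈ 0.689.
p = a·p₁ + b·p₂ ≈ (-0.829, 0.270, -0.490); φ = arcsin(p_z) ≈ -29.33°, λ = atan2(p_y, p_x) ≈ 161.95°.

≈ 29°S, 162°E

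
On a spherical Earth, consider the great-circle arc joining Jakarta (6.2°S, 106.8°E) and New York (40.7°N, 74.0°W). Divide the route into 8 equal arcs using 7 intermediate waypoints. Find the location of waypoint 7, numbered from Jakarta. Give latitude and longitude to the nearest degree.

≈ (59°N, 75°W)

Write both endpoints as unit vectors p₁, p₂ with components (cos φ cos λ, cos φ sin λ, sin φ).
The central angle between the endpoints is δ = arccos(p₁·p₂) ≈ 2.539 rad (145.5°).
Interpolate at f = 7/8 with slerp weights a = sin((1−f)δ)/sin δ ≈ 0.551, b = sin(fδ)/sin δ ≈ 1.404.
p = a·p₁ + b·p₂ ≈ (0.135, -0.499, 0.856); φ = arcsin(p_z) ≈ 58.88°, λ = atan2(p_y, p_x) ≈ -74.85°.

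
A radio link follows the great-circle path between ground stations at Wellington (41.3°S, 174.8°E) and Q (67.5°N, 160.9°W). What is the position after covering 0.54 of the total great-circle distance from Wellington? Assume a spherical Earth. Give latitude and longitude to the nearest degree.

Write both endpoints as unit vectors p₁, p₂ with components (cos φ cos λ, cos φ sin λ, sin φ).
The central angle between the endpoints is δ = arccos(p₁·p₂) ≈ 1.926 rad (110.3°).
Interpolate at f = 0.54 with slerp weights a = sin((1−f)δ)/sin δ ≈ 0.826, b = sin(fδ)/sin δ ≈ 0.920.
p = a·p₁ + b·p₂ ≈ (-0.951, -0.059, 0.305); φ = arcsin(p_z) ≈ 17.73°, λ = atan2(p_y, p_x) ≈ -176.45°.

≈ (18°N, 176°W)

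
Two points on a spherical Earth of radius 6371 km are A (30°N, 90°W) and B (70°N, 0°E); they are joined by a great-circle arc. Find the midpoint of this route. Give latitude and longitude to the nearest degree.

≈ (57°N, 68°W)

The haversine formula gives a central angle δ ≈ 1.082 rad (62.0°) between the endpoints.
Interpolate at f = 1/2 with slerp weights a = sin((1−f)δ)/sin δ ≈ 0.583, b = sin(fδ)/sin δ ≈ 0.583.
p = a·p₁ + b·p₂ ≈ (0.199, -0.505, 0.840); φ = arcsin(p_z) ≈ 57.11°, λ = atan2(p_y, p_x) ≈ -68.45°.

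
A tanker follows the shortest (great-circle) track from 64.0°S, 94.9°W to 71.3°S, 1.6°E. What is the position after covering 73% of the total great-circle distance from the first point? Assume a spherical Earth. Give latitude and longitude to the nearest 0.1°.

Write both endpoints as unit vectors p₁, p₂ with components (cos φ cos λ, cos φ sin λ, sin φ).
The central angle between the endpoints is δ = arccos(p₁·p₂) ≈ 0.582 rad (33.3°).
Interpolate at f = 0.73 with slerp weights a = sin((1−f)δ)/sin δ ≈ 0.285, b = sin(fδ)/sin δ ≈ 0.750.
p = a·p₁ + b·p₂ ≈ (0.230, -0.118, -0.966); φ = arcsin(p_z) ≈ -75.05°, λ = atan2(p_y, p_x) ≈ -27.12°.

≈ 75.0°S, 27.1°W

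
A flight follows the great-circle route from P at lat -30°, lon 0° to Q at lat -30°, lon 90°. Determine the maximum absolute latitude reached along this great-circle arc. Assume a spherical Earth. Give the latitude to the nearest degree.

≈ -39°

The great circle lies in the plane with unit normal n̂ = (p₁ × p₂)/|p₁ × p₂|.
Here n̂_z ≈ +0.775; the vertex latitude is φ_max = arccos|n̂_z| ≈ 39.2°.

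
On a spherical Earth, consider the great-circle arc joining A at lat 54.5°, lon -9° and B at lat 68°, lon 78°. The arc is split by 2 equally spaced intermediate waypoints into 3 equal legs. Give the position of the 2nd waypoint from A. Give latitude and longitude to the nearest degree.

Write both endpoints as unit vectors p₁, p₂ with components (cos φ cos λ, cos φ sin λ, sin φ).
The central angle between the endpoints is δ = arccos(p₁·p₂) ≈ 0.698 rad (40.0°).
Interpolate at f = 2/3 with slerp weights a = sin((1−f)δ)/sin δ ≈ 0.359, b = sin(fδ)/sin δ ≈ 0.698.
p = a·p₁ + b·p₂ ≈ (0.260, 0.223, 0.939); φ = arcsin(p_z) ≈ 69.95°, λ = atan2(p_y, p_x) ≈ 40.63°.

≈ lat 70°, lon 41°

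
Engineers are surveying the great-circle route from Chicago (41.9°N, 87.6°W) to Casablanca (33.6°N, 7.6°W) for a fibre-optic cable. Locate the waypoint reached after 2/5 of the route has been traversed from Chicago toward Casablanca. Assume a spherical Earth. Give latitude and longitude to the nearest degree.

From cos δ = sin φ₁ sin φ₂ + cos φ₁ cos φ₂ cos Δλ, the central angle is δ ≈ 1.073 rad (61.5°).
Interpolate at f = 2/5 with slerp weights a = sin((1−f)δ)/sin δ ≈ 0.683, b = sin(fδ)/sin δ ≈ 0.474.
p = a·p₁ + b·p₂ ≈ (0.412, -0.560, 0.718); φ = arcsin(p_z) ≈ 45.92°, λ = atan2(p_y, p_x) ≈ -53.65°.

≈ 46°N, 54°W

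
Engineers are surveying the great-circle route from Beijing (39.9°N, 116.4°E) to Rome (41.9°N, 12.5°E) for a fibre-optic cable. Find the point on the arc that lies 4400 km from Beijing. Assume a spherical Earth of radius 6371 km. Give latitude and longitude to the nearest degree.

≈ 55°N, 60°E

Convert each endpoint to a unit vector on the sphere (x = cos φ cos λ, y = cos φ sin λ, z = sin φ).
The central angle between the endpoints is δ = arccos(p₁·p₂) ≈ 1.275 rad (73.1°). The total great-circle distance is δ·R ≈ 1.275 × 6371 ≈ 8125 km, so the target fraction is f = 4400/8125 ≈ 0.542.
Interpolate at f ≈ 0.542 with slerp weights a = sin((1−f)δ)/sin δ ≈ 0.577, b = sin(fδ)/sin δ ≈ 0.666.
p = a·p₁ + b·p₂ ≈ (0.287, 0.504, 0.815); φ = arcsin(p_z) ≈ 54.56°, λ = atan2(p_y, p_x) ≈ 60.32°.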